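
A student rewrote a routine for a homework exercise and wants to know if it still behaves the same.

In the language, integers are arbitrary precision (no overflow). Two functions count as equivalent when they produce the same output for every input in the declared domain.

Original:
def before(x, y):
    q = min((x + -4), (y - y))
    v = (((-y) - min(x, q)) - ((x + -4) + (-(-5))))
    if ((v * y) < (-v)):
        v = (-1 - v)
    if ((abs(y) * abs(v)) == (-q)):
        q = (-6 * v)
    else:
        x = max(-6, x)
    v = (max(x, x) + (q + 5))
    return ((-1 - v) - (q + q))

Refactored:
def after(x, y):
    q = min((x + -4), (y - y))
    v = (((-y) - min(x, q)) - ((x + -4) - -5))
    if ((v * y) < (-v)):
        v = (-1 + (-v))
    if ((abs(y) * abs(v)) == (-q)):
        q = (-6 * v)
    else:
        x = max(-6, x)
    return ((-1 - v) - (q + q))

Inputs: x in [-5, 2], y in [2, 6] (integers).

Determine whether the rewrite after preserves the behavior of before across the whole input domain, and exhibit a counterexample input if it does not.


There is a counterexample at x=-5, y=2: 26 on one side, 6 on the other.
before: q=-9, then v=11, then ((v * y) < (-v)) is false, then ((abs(y) * abs(v)) == (-q)) is false, then x=-5, then v=-9, then returns 26
after: q=-9, then v=11, then ((v * y) < (-v)) is false, then ((abs(y) * abs(v)) == (-q)) is false, then x=-5, then returns 6
verdict: not equivalent; witness: x=-5, y=2


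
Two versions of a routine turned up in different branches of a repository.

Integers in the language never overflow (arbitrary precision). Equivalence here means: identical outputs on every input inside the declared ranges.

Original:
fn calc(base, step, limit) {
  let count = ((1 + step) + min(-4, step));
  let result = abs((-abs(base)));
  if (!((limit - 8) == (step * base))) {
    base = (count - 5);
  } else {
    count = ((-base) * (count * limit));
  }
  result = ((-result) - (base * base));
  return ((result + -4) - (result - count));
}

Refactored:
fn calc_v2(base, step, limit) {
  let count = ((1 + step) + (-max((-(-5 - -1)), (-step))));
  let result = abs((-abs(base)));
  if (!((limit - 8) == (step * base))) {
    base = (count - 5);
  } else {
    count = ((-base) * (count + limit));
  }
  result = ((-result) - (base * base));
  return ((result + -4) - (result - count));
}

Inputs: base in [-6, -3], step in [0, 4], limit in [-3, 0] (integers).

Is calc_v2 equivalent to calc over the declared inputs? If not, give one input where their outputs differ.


Try base=-5, step=2, limit=-2.
calc: count := -1 | result := 5 | (!((limit - 8) == (step * base))): false | count := 10 | result := -30 | result 6
calc_v2: count := -1 | result := 5 | (!((limit - 8) == (step * base))): false | count := -15 | result := -30 | result -19
6 vs -19 — the two versions disagree here.
verdict: not equivalent; witness: base=-5, step=2, limit=-2


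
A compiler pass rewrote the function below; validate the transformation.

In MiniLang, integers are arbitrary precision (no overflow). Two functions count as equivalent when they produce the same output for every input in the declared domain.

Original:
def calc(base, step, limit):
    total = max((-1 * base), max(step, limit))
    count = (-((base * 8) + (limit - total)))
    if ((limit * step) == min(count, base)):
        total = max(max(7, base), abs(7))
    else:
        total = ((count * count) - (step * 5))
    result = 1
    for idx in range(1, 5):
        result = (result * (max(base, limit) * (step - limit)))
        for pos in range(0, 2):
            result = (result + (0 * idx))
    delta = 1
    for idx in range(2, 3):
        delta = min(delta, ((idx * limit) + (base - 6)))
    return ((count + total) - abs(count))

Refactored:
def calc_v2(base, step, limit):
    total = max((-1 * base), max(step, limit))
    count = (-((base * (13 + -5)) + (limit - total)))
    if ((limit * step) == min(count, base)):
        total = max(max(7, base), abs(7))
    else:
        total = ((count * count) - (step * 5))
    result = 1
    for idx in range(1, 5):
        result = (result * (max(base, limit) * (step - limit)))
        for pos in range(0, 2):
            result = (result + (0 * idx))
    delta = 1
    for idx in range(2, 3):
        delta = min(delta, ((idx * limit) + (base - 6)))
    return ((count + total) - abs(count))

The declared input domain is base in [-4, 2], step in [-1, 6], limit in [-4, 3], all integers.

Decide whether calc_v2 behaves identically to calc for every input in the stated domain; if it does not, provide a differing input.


Equivalent — the differences include constant usage differs; and arithmetic usage differs, yet no declared input distinguishes the two.
One worked example (base=-2, step=6, limit=-2) — calc: total becomes 6; next count becomes 24; next ((limit * step) == min(count, base)) evaluates to false; next total becomes 546; next result becomes 1; next at idx=1:; next result becomes -16; next at pos=0:; next result becomes -16; next at pos=1:; next result becomes -16; next at idx=2:; next result becomes 256; next at pos=0:; next result becomes 256; next at pos=1:; next result becomes 256; next at idx=3:; next result becomes -4096; next at pos=0:; next result becomes -4096; next at pos=1:; next result becomes -4096; next at idx=4:; next result becomes 65536; next at pos=0:; next result becomes 65536; next at pos=1:; next result becomes 65536; next delta becomes 1; next at idx=2:; next delta becomes -12; next final value 546; calc_v2: total becomes 6; next count becomes 24; next ((limit * step) == min(count, base)) evaluates to false; next total becomes 546; next result becomes 1; next at idx=1:; next result becomes -16; next at pos=0:; next result becomes -16; next at pos=1:; next result becomes -16; next at idx=2:; next result becomes 256; next at pos=0:; next result becomes 256; next at pos=1:; next result becomes 256; next at idx=3:; next result becomes -4096; next at pos=0:; next result becomes -4096; next at pos=1:; next result becomes -4096; next at idx=4:; next result becomes 65536; next at pos=0:; next result becomes 65536; next at pos=1:; next result becomes 65536; next delta becomes 1; next at idx=2:; next delta becomes -12; next final value 546; agreement on 546.
Every one of the 448 inputs gives matching results.
verdict: equivalent


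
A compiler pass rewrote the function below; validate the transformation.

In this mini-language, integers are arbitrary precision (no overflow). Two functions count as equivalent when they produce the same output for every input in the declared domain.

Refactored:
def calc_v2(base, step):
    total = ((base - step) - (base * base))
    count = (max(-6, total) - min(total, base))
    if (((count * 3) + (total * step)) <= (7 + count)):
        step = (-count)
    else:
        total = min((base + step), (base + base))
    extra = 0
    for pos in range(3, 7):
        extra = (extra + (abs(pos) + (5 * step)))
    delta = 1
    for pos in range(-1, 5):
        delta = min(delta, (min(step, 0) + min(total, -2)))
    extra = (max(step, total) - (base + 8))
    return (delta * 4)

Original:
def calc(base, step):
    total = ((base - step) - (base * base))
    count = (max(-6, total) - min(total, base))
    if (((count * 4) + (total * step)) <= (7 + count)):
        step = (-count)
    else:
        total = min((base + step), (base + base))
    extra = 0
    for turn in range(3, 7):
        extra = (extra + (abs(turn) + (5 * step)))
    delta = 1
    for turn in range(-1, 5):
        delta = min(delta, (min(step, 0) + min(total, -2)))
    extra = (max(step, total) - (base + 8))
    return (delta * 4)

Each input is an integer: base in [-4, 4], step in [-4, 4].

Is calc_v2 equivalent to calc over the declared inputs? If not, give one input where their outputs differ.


The rewrite breaks on base=-3, step=1, where the results are -24 and -80.
calc: total becomes -13; next count becomes 7; next (((count * 4) + (total * step)) <= (7 + count)) evaluates to false; next total becomes -6; next extra becomes 0; next at turn=3:; next extra becomes 8; next at turn=4:; next extra becomes 17; next at turn=5:; next extra becomes 27; next at turn=6:; next extra becomes 38; next delta becomes 1; next at turn=-1:; next delta becomes -6; next at turn=0:; next delta becomes -6; next at turn=1:; next delta becomes -6; next at turn=2:; next delta becomes -6; next at turn=3:; next delta becomes -6; next at turn=4:; next delta becomes -6; next extra becomes -4; next final value -24
calc_v2: total becomes -13; next count becomes 7; next (((count * 3) + (total * step)) <= (7 + count)) evaluates to true; next step becomes -7; next extra becomes 0; next at pos=3:; next extra becomes -32; next at pos=4:; next extra becomes -63; next at pos=5:; next extra becomes -93; next at pos=6:; next extra becomes -122; next delta becomes 1; next at pos=-1:; next delta becomes -20; next at pos=0:; next delta becomes -20; next at pos=1:; next delta becomes -20; next at pos=2:; next delta becomes -20; next at pos=3:; next delta becomes -20; next at pos=4:; next delta becomes -20; next extra becomes -12; next final value -80
verdict: not equivalent; witness: base=-3, step=1


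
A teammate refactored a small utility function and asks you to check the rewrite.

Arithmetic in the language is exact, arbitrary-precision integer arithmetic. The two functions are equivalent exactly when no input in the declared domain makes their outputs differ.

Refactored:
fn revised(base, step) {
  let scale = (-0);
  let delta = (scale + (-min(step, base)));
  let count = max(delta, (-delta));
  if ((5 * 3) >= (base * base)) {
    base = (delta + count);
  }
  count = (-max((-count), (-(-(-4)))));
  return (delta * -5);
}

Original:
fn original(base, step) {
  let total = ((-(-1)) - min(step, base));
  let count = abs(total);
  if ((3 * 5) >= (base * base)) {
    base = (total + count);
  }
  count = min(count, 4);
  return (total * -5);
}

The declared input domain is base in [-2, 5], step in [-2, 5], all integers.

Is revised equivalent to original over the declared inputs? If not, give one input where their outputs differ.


On input base=-2, step=-2, original returns -15 while revised returns -10.
verdict: not equivalent; witness: base=-2, step=-2


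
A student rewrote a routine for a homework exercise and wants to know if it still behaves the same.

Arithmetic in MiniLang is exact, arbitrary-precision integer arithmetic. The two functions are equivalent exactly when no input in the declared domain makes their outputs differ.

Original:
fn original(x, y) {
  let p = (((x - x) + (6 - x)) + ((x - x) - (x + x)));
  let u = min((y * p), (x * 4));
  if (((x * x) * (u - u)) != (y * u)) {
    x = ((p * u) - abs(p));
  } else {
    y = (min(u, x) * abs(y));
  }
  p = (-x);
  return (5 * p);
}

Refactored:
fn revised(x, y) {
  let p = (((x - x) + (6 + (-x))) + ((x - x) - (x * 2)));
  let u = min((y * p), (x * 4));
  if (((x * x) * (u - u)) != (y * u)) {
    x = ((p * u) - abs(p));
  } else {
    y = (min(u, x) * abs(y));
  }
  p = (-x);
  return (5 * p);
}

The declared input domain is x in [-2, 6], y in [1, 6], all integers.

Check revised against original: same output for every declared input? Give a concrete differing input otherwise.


Changes here: constant usage differs, arithmetic usage differs; the full 54-point sweep finds no disagreement.
verdict: equivalent


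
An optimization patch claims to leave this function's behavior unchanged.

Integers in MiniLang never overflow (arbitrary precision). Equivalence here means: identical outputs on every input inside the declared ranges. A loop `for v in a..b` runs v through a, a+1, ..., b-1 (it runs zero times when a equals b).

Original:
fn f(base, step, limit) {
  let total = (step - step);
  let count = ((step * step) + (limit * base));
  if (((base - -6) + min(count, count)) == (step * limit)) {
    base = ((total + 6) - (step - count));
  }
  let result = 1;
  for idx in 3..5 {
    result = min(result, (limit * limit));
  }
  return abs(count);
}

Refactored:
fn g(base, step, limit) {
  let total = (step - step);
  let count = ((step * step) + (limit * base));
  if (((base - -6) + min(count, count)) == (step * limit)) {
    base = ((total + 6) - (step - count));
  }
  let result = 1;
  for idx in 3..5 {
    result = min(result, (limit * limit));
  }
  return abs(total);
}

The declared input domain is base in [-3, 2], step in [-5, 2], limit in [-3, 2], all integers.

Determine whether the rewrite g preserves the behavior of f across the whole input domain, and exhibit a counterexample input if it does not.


Try base=-3, step=-5, limit=-3.
f: total = 0; count = 34; (((base - -6) + min(count, count)) == (step * limit)) -> false; result = 1; [idx=3]; result = 1; [idx=4]; result = 1; return 34
g: total = 0; count = 34; (((base - -6) + min(count, count)) == (step * limit)) -> false; result = 1; [idx=3]; result = 1; [idx=4]; result = 1; return 0
34 vs 0 — the two versions disagree here.
verdict: not equivalent; witness: base=-3, step=-5, limit=-3


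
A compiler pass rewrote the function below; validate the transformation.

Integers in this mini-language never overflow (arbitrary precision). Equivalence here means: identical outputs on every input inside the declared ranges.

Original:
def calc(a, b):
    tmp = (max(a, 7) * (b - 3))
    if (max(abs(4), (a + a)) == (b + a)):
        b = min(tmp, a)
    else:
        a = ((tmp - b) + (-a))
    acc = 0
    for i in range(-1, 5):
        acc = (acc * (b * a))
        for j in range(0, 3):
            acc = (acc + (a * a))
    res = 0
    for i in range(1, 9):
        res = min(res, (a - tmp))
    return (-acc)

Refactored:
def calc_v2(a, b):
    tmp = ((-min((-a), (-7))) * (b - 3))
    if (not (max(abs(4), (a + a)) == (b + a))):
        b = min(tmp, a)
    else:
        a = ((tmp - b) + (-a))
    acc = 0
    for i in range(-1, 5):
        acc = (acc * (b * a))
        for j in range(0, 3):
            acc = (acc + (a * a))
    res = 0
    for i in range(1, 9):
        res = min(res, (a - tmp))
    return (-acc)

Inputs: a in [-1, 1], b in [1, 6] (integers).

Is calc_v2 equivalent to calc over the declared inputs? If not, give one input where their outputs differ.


Try a=-1, b=1.
calc: tmp becomes -14; next (max(abs(4), (a + a)) == (b + a)) evaluates to false; next a becomes -14; next acc becomes 0; next at i=-1:; next acc becomes 0; next at j=0:; next acc becomes 196; next at j=1:; next acc becomes 392; next at j=2:; next acc becomes 588; next at i=0:; next acc becomes -8232; next at j=0:; next acc becomes -8036; next at j=1:; next acc becomes -7840; next at j=2:; next acc becomes -7644; next at i=1:; next acc becomes 107016; next at j=0:; next acc becomes 107212; next at j=1:; next acc becomes 107408; next at j=2:; next acc becomes 107604; next at i=2:; next acc becomes -1506456; next at j=0:; next acc becomes -1506260; next at j=1:; next acc becomes -1506064; next at j=2:; next acc becomes -1505868; next at i=3:; next acc becomes 21082152; next at j=0:; next acc becomes 21082348; next at j=1:; next acc becomes 21082544; next at j=2:; next acc becomes 21082740; next at i=4:; next acc becomes -295158360; next at j=0:; next acc becomes -295158164; next at j=1:; next acc becomes -295157968; next at j=2:; next acc becomes -295157772; next res becomes 0; next at i=1:; next res becomes 0; next at i=2:; next res becomes 0; next at i=3:; next res becomes 0; next at i=4:; next res becomes 0; next at i=5:; next res becomes 0; next at i=6:; next res becomes 0; next at i=7:; next res becomes 0; next at i=8:; next res becomes 0; next final value 295157772
calc_v2: tmp becomes -14; next (not (max(abs(4), (a + a)) == (b + a))) evaluates to true; next b becomes -14; next acc becomes 0; next at i=-1:; next acc becomes 0; next at j=0:; next acc becomes 1; next at j=1:; next acc becomes 2; next at j=2:; next acc becomes 3; next at i=0:; next acc becomes 42; next at j=0:; next acc becomes 43; next at j=1:; next acc becomes 44; next at j=2:; next acc becomes 45; next at i=1:; next acc becomes 630; next at j=0:; next acc becomes 631; next at j=1:; next acc becomes 632; next at j=2:; next acc becomes 633; next at i=2:; next acc becomes 8862; next at j=0:; next acc becomes 8863; next at j=1:; next acc becomes 8864; next at j=2:; next acc becomes 8865; next at i=3:; next acc becomes 124110; next at j=0:; next acc becomes 124111; next at j=1:; next acc becomes 124112; next at j=2:; next acc becomes 124113; next at i=4:; next acc becomes 1737582; next at j=0:; next acc becomes 1737583; next at j=1:; next acc becomes 1737584; next at j=2:; next acc becomes 1737585; next res becomes 0; next at i=1:; next res becomes 0; next at i=2:; next res becomes 0; next at i=3:; next res becomes 0; next at i=4:; next res becomes 0; next at i=5:; next res becomes 0; next at i=6:; next res becomes 0; next at i=7:; next res becomes 0; next at i=8:; next res becomes 0; next final value -1737585
295157772 vs -1737585 — the two versions disagree here.
verdict: not equivalent; witness: a=-1, b=1


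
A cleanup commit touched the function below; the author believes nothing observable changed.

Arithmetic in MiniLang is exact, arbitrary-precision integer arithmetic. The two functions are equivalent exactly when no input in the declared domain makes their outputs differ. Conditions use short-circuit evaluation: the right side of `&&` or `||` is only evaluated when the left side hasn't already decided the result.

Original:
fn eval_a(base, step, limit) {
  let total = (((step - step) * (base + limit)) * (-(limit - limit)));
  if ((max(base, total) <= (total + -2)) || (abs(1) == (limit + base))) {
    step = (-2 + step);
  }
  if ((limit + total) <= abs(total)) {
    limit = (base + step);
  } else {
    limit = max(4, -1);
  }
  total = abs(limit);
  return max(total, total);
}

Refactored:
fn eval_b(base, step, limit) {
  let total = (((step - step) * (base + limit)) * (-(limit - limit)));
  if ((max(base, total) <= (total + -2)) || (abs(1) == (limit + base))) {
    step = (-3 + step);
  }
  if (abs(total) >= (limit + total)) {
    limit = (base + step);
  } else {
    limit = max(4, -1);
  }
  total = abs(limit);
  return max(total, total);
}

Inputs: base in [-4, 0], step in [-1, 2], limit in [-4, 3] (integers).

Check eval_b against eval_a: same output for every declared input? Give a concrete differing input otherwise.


Equivalent. The edit looks behavioral (`-2` became `-3`), but over these ranges it never changes the outcome.
An exhaustive pass over the 160 declared inputs shows identical outputs.
Spot check at base=-4, step=2, limit=3 — eval_a: total := 0 | ((max(base, total) <= (total + -2)) || (abs(1) == (limit + base))): false | ((limit + total) <= abs(total)): false | limit := 4 | total := 4 | result 4. eval_b: total := 0 | ((max(base, total) <= (total + -2)) || (abs(1) == (limit + base))): false | (abs(total) >= (limit + total)): false | limit := 4 | total := 4 | result 4. Both give 4.
verdict: equivalent


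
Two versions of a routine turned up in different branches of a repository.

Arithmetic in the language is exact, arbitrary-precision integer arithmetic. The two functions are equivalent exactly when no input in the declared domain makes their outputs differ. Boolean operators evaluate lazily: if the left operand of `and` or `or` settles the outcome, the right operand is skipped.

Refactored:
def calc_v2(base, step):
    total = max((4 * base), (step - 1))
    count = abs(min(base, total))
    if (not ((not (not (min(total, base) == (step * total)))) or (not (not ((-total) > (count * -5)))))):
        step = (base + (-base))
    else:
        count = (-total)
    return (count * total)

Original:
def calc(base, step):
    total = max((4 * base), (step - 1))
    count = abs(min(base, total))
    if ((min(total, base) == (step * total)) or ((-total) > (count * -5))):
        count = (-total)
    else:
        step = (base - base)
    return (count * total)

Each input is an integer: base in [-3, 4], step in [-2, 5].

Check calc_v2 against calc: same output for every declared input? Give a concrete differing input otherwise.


The two versions differ — the changes include boolean connective usage differs, arithmetic usage differs.
As a probe, take base=4, step=0: calc runs total = 16; count = 4; ((min(total, base) == (step * total)) or ((-total) > (count * -5))) -> true; count = -16; return -256; calc_v2 runs total = 16; count = 4; (not ((not (not (min(total, base) == (step * total)))) or (not (not ((-total) > (count * -5)))))) -> false; count = -16; return -256; both end at -256.
Every one of the 64 inputs gives matching results.
verdict: equivalent


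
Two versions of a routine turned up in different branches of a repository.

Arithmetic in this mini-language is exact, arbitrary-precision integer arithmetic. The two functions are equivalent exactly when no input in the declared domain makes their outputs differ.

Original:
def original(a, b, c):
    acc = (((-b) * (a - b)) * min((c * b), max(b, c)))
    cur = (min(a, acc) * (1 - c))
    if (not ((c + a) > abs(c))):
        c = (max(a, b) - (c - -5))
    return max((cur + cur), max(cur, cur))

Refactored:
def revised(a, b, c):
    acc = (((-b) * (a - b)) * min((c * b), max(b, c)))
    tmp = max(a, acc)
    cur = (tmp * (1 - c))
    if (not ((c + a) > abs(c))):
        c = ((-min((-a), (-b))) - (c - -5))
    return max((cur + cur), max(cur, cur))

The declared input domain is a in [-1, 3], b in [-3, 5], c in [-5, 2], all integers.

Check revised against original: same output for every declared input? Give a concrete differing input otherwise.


These are not equivalent — on a=-1, b=-3, c=-5 the outputs split (-108 vs -6).
original: acc becomes -18; next cur becomes -108; next (not ((c + a) > abs(c))) evaluates to true; next c becomes -1; next final value -108
revised: acc becomes -18; next tmp becomes -1; next cur becomes -6; next (not ((c + a) > abs(c))) evaluates to true; next c becomes -1; next final value -6
verdict: not equivalent; witness: a=-1, b=-3, c=-5


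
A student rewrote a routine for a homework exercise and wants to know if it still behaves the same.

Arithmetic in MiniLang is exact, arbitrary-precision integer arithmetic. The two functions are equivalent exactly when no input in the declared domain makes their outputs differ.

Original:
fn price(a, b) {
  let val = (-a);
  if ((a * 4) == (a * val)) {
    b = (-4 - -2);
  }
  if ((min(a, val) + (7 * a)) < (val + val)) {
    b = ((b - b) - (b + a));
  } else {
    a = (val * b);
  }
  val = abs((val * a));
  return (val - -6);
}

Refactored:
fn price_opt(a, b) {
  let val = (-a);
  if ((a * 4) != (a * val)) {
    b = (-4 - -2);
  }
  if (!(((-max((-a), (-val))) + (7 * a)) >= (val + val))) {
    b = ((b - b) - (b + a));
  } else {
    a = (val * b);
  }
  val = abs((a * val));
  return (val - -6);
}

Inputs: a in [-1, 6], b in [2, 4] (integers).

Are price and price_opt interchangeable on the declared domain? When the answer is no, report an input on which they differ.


Evaluate both at a=1, b=3.
price: val := -1 | ((a * 4) == (a * val)): false | ((min(a, val) + (7 * a)) < (val + val)): false | a := -3 | val := 3 | result 9
price_opt: val := -1 | ((a * 4) != (a * val)): true | b := -2 | (!(((-max((-a), (-val))) + (7 * a)) >= (val + val))): false | a := 2 | val := 2 | result 8
9 against 8: the behavior changed.
verdict: not equivalent; witness: a=1, b=3


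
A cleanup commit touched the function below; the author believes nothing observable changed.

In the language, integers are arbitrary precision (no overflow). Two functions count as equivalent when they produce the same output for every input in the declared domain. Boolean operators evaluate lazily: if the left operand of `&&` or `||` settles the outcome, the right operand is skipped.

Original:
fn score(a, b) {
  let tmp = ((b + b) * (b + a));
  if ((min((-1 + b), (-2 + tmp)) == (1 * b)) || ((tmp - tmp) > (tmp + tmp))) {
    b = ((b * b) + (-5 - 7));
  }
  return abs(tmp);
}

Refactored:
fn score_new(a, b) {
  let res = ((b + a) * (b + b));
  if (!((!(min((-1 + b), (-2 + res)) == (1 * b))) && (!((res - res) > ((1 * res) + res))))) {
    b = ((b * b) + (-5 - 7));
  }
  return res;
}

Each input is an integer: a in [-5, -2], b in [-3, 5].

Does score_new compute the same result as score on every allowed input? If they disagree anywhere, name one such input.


The rewrite breaks on a=-5, b=1, where the results are 8 and -8.
score: tmp := -8 | ((min((-1 + b), (-2 + tmp)) == (1 * b)) || ((tmp - tmp) > (tmp + tmp))): true | b := -11 | result 8
score_new: res := -8 | (!((!(min((-1 + b), (-2 + res)) == (1 * b))) && (!((res - res) > ((1 * res) + res))))): true | b := -11 | result -8
verdict: not equivalent; witness: a=-5, b=1


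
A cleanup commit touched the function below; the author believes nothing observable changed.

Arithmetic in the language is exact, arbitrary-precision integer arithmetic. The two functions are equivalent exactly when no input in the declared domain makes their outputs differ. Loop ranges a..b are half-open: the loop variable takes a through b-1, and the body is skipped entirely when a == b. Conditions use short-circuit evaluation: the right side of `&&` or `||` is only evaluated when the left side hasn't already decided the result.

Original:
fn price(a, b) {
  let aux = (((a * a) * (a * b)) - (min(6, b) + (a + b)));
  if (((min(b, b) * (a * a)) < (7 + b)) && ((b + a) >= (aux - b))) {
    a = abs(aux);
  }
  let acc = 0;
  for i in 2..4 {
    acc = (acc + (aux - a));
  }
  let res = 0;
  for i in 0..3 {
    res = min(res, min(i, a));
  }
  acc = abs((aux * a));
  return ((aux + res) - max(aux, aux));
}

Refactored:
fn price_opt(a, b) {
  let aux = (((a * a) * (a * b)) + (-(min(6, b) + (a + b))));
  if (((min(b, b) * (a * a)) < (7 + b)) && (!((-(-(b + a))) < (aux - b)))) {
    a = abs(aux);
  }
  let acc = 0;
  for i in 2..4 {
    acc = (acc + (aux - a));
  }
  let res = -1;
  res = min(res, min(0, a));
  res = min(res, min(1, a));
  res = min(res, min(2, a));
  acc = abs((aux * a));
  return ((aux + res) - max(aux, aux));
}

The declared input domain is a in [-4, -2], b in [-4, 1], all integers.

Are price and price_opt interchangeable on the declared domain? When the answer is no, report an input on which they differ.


There is a counterexample at a=-2, b=1: 0 on one side, -1 on the other.
price: aux becomes -8; next (((min(b, b) * (a * a)) < (7 + b)) && ((b + a) >= (aux - b))) evaluates to true; next a becomes 8; next acc becomes 0; next at i=2:; next acc becomes -16; next at i=3:; next acc becomes -32; next res becomes 0; next at i=0:; next res becomes 0; next at i=1:; next res becomes 0; next at i=2:; next res becomes 0; next acc becomes 64; next final value 0
price_opt: aux becomes -8; next (((min(b, b) * (a * a)) < (7 + b)) && (!((-(-(b + a))) < (aux - b)))) evaluates to true; next a becomes 8; next acc becomes 0; next at i=2:; next acc becomes -16; next at i=3:; next acc becomes -32; next res becomes -1; next res becomes -1; next res becomes -1; next res becomes -1; next acc becomes 64; next final value -1
verdict: not equivalent; witness: a=-2, b=1


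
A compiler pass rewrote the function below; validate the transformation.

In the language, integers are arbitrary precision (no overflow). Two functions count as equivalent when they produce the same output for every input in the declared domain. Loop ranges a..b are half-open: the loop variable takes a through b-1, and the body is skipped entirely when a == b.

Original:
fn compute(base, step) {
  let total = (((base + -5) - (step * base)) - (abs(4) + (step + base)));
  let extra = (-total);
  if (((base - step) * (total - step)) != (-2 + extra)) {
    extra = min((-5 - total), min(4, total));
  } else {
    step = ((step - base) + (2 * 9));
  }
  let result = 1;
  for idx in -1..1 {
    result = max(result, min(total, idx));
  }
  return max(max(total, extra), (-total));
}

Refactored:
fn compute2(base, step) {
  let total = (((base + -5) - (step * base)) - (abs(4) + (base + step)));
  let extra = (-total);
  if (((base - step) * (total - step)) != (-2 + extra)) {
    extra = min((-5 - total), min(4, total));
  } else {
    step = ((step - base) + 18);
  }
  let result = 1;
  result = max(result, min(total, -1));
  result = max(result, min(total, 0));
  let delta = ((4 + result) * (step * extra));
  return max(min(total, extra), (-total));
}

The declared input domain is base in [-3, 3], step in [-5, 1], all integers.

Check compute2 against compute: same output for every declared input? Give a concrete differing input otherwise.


Not equivalent: base=1, step=-5 separates them (1 vs -1).
compute: total becomes 1; next extra becomes -1; next (((base - step) * (total - step)) != (-2 + extra)) evaluates to true; next extra becomes -6; next result becomes 1; next at idx=-1:; next result becomes 1; next at idx=0:; next result becomes 1; next final value 1
compute2: total becomes 1; next extra becomes -1; next (((base - step) * (total - step)) != (-2 + extra)) evaluates to true; next extra becomes -6; next result becomes 1; next result becomes 1; next result becomes 1; next delta becomes 150; next final value -1
verdict: not equivalent; witness: base=1, step=-5


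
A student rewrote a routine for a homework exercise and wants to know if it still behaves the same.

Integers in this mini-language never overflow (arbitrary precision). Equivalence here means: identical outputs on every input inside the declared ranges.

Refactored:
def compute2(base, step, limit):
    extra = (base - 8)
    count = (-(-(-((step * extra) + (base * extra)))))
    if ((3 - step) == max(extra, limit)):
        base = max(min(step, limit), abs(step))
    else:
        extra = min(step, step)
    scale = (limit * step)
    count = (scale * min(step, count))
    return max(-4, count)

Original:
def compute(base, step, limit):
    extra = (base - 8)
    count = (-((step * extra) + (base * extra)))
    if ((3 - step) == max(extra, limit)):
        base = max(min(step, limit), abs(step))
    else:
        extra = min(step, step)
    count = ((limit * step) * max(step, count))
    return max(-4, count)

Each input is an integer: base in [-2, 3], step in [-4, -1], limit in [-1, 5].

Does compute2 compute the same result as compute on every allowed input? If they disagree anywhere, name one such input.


On input base=-2, step=-4, limit=1, compute returns 16 while compute2 returns 240.
verdict: not equivalent; witness: base=-2, step=-4, limit=1


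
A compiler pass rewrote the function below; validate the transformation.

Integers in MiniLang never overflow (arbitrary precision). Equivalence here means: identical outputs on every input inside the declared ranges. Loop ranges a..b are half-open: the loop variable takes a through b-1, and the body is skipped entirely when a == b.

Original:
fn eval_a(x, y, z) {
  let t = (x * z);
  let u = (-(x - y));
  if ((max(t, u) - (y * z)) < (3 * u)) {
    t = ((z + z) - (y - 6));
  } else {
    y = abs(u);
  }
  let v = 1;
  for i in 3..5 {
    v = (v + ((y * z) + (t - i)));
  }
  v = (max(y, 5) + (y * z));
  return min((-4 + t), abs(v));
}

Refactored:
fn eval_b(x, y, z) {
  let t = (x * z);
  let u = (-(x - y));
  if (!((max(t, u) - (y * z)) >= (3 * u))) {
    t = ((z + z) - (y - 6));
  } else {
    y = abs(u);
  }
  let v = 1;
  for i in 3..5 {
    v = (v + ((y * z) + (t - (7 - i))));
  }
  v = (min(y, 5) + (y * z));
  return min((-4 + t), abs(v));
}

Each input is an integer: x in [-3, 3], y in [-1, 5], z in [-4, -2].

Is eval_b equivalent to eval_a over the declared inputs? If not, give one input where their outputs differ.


Not equivalent: x=-3, y=-1, z=-4 separates them (3 vs 6).
eval_a: t becomes 12; next u becomes 2; next ((max(t, u) - (y * z)) < (3 * u)) evaluates to false; next y becomes 2; next v becomes 1; next at i=3:; next v becomes 2; next at i=4:; next v becomes 2; next v becomes -3; next final value 3
eval_b: t becomes 12; next u becomes 2; next (!((max(t, u) - (y * z)) >= (3 * u))) evaluates to false; next y becomes 2; next v becomes 1; next at i=3:; next v becomes 1; next at i=4:; next v becomes 2; next v becomes -6; next final value 6
verdict: not equivalent; witness: x=-3, y=-1, z=-4


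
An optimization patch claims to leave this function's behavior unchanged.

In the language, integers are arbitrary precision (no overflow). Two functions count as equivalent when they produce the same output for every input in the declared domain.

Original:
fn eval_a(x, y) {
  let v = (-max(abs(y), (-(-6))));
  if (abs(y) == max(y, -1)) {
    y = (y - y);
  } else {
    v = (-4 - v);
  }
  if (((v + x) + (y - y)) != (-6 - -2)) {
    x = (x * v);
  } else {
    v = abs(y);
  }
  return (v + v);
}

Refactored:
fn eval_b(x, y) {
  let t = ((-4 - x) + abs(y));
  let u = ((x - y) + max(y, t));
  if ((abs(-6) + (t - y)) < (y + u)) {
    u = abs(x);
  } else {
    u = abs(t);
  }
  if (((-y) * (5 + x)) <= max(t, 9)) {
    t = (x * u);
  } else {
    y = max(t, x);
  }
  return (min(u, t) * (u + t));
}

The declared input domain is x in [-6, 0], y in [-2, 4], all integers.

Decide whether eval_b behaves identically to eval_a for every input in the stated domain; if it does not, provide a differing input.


Take x=-6, y=-2.
eval_a: v becomes -6; next (abs(y) == max(y, -1)) evaluates to false; next v becomes 2; next (((v + x) + (y - y)) != (-6 - -2)) evaluates to false; next v becomes 2; next final value 4
eval_b: t becomes 4; next u becomes 0; next ((abs(-6) + (t - y)) < (y + u)) evaluates to false; next u becomes 4; next (((-y) * (5 + x)) <= max(t, 9)) evaluates to true; next t becomes -24; next final value 480
4 != 480, so the rewrite changes behavior.
verdict: not equivalent; witness: x=-6, y=-2


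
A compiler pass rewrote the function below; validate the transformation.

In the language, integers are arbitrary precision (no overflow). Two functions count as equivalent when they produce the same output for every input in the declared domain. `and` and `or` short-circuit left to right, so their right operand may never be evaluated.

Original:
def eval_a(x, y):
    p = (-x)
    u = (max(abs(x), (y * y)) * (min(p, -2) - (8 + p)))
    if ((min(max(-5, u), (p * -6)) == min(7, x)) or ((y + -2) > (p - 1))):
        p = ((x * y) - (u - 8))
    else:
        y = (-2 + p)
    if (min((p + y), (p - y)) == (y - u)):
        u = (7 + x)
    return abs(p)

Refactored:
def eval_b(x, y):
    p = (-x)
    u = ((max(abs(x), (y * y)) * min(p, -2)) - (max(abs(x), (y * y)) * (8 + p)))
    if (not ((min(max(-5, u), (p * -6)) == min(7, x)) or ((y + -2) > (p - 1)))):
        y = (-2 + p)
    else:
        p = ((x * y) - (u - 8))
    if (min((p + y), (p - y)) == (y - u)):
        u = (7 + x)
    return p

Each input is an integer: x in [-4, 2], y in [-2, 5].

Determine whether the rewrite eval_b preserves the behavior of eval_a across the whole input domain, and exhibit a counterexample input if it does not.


Take x=1, y=-2.
eval_a: p=-1, then u=-36, then ((min(max(-5, u), (p * -6)) == min(7, x)) or ((y + -2) > (p - 1))) is false, then y=-3, then (min((p + y), (p - y)) == (y - u)) is false, then returns 1
eval_b: p=-1, then u=-36, then (not ((min(max(-5, u), (p * -6)) == min(7, x)) or ((y + -2) > (p - 1)))) is true, then y=-3, then (min((p + y), (p - y)) == (y - u)) is false, then returns -1
1 against -1: the behavior changed.
verdict: not equivalent; witness: x=1, y=-2


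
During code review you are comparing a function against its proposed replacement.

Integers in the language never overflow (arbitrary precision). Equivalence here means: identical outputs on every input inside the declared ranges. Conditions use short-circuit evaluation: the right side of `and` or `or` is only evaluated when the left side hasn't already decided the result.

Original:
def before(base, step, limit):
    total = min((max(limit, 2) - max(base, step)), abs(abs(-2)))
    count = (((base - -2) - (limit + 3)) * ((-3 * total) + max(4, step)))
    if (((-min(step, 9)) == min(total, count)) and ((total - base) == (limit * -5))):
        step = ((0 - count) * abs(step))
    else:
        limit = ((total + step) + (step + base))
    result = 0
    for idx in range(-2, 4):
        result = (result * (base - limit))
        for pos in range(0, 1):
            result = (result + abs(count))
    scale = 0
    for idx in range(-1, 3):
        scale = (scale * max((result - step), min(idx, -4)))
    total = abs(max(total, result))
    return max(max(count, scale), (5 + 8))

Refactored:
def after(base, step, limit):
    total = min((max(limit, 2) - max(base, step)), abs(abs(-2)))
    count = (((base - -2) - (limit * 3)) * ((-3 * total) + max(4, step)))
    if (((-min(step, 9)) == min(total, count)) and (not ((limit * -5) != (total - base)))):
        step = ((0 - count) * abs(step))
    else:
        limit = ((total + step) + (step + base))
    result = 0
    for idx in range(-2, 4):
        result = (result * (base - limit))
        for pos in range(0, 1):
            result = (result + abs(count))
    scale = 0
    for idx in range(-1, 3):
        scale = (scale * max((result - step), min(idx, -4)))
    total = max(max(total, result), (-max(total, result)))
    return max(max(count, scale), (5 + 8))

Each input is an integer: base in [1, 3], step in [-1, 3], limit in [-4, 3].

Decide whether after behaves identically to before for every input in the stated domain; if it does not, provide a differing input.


Consider the input base=1, step=-1, limit=-4.
before: total := 1 | count := 4 | (((-min(step, 9)) == min(total, count)) and ((total - base) == (limit * -5))): false | limit := 0 | result := 0 | iter idx=-2: | result := 0 | iter pos=0: | result := 4 | iter idx=-1: | result := 4 | iter pos=0: | result := 8 | iter idx=0: | result := 8 | iter pos=0: | result := 12 | iter idx=1: | result := 12 | iter pos=0: | result := 16 | iter idx=2: | result := 16 | iter pos=0: | result := 20 | iter idx=3: | result := 20 | iter pos=0: | result := 24 | scale := 0 | iter idx=-1: | scale := 0 | iter idx=0: | scale := 0 | iter idx=1: | scale := 0 | iter idx=2: | scale := 0 | total := 24 | result 13
after: total := 1 | count := 15 | (((-min(step, 9)) == min(total, count)) and (not ((limit * -5) != (total - base)))): false | limit := 0 | result := 0 | iter idx=-2: | result := 0 | iter pos=0: | result := 15 | iter idx=-1: | result := 15 | iter pos=0: | result := 30 | iter idx=0: | result := 30 | iter pos=0: | result := 45 | iter idx=1: | result := 45 | iter pos=0: | result := 60 | iter idx=2: | result := 60 | iter pos=0: | result := 75 | iter idx=3: | result := 75 | iter pos=0: | result := 90 | scale := 0 | iter idx=-1: | scale := 0 | iter idx=0: | scale := 0 | iter idx=1: | scale := 0 | iter idx=2: | scale := 0 | total := 90 | result 15
13 != 15, so the rewrite changes behavior.
verdict: not equivalent; witness: base=1, step=-1, limit=-4


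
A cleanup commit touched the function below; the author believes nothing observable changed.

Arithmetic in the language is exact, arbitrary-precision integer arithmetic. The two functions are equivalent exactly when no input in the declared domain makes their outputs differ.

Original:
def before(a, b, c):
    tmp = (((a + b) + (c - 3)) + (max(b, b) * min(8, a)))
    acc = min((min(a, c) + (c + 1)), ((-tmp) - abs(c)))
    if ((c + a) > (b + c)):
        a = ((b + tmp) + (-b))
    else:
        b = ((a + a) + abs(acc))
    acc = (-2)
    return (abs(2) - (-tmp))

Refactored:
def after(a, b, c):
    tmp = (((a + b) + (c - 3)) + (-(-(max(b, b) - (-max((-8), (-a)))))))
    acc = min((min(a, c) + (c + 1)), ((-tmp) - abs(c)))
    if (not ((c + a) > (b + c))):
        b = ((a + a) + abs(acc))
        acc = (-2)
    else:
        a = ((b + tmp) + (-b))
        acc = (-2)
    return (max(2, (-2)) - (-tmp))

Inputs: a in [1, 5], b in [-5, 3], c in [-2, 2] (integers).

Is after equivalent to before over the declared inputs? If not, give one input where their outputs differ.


At a=1, b=-5, c=-2: before gives -12, after gives -13.
verdict: not equivalent; witness: a=1, b=-5, c=-2


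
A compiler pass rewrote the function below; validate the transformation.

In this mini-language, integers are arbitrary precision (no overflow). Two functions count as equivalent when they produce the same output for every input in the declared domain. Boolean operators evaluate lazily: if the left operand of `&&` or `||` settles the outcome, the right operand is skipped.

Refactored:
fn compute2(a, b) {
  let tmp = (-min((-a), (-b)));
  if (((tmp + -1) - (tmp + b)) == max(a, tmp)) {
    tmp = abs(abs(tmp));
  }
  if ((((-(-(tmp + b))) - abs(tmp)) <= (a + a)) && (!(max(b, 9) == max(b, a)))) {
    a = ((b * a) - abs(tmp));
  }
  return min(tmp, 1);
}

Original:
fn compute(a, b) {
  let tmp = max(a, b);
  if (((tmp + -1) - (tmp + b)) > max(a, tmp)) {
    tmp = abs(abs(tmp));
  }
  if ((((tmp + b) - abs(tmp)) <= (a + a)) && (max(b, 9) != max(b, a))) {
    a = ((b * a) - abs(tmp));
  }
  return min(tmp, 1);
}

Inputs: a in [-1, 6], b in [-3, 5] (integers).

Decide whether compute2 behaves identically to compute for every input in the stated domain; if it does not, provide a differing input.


At a=-1, b=-3: compute gives 1, compute2 gives -1.
verdict: not equivalent; witness: a=-1, b=-3
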